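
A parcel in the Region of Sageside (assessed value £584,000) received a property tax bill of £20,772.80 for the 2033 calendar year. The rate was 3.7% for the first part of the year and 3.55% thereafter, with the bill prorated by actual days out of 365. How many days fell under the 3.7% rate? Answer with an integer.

Let d = days at the first rate; then 365 − d days at the second rate.
£584,000 × [3.7%·d + 3.55%·(365−d)] / 365 = £20,772.80
Solving gives d = 17, so the new rate took effect on January 18, 2033.

17 days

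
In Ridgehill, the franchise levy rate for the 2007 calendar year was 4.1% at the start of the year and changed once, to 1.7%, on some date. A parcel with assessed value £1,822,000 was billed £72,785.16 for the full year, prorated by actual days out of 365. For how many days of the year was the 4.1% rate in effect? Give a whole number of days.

Let d = days at the first rate; then 365 − d days at the second rate.
£1,822,000 × [4.1%·d + 1.7%·(365−d)] / 365 = £72,785.16
Solving gives d = 349, so the new rate took effect on 16 Dec 2007.

349 days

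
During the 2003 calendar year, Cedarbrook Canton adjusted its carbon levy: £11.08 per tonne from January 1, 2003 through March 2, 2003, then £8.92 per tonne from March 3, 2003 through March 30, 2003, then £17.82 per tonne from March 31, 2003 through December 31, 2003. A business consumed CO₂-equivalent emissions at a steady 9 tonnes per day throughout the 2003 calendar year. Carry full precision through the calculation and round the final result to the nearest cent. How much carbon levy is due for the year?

January 1 – March 2, 2003: 61 days × 9 tonnes/day = 549 tonnes at £11.08/tonne → £6082.92
March 3 – March 30, 2003: 28 days × 9 tonnes/day = 252 tonnes at £8.92/tonne → £2247.84
March 31 – December 31, 2003: 276 days × 9 tonnes/day = 2,484 tonnes at £17.82/tonne → £44264.88

£52595.64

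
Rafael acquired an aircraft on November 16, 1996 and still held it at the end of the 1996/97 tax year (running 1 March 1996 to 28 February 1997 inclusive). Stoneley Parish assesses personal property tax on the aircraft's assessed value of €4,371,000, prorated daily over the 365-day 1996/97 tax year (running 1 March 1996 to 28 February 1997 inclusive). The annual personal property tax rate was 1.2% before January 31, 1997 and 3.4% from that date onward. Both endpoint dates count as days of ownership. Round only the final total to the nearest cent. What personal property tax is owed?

€22,729.20

November 16, 1996 – January 30, 1997: 76 days at 1.2% → €4,371,000 × 1.2% × 76/365 = €10,921.5123
January 31 – February 28, 1997: 29 days at 3.4% → €4,371,000 × 3.4% × 29/365 = €11,807.6877
Total = €22,729.2000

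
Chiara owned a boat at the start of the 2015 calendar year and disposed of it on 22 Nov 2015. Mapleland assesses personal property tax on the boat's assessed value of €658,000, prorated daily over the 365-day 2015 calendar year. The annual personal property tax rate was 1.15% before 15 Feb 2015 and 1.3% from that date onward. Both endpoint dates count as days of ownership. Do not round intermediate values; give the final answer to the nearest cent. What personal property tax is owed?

1 Jan – 14 Feb 2015: 45 days at 1.15% → €658,000 × 1.15% × 45/365 = €932.9178
15 Feb – 22 Nov 2015: 281 days at 1.3% → €658,000 × 1.3% × 281/365 = €6,585.4082
Total = €7,518.3260

€7,518.33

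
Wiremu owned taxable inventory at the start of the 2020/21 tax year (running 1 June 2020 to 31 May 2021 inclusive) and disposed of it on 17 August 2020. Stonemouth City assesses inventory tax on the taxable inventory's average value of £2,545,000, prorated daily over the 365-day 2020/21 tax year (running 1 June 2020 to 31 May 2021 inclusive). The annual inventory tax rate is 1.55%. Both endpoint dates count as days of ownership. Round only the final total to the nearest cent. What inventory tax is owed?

Days held (1 June – 17 August 2020): 78 out of 365
Tax = £2,545,000 × 1.55% × 78/365 = £8,429.8767

£8,429.88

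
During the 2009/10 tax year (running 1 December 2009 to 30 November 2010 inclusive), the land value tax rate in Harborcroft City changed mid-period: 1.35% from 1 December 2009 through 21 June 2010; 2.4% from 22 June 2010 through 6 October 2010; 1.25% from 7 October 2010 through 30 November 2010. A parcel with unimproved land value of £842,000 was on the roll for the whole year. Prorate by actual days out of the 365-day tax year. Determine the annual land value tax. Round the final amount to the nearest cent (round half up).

1 December 2009 – 21 June 2010: 203 days at 1.35% → £842,000 × 1.35% × 203/365 = £6,321.9205
22 June – 6 October 2010: 107 days at 2.4% → £842,000 × 2.4% × 107/365 = £5,923.9890
7 October – 30 November 2010: 55 days at 1.25% → £842,000 × 1.25% × 55/365 = £1,585.9589
Total = £13,831.8685

£13,831.87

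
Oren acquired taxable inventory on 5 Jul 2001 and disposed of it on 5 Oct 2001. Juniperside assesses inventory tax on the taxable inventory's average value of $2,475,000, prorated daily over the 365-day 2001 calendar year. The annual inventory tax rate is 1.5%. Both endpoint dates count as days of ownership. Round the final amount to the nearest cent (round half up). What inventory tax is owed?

Days held (5 Jul – 5 Oct 2001): 93 out of 365
Tax = $2,475,000 × 1.5% × 93/365 = $9,459.2466

$9,459.25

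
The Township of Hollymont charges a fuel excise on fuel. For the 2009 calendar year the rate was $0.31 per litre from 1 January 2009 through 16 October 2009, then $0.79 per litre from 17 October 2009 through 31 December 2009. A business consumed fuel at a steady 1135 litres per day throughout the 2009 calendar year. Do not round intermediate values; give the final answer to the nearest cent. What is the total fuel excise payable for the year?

1 January – 16 October 2009: 289 days × 1135 litres/day = 328,015 litres at $0.31/litre → $101684.65
17 October – 31 December 2009: 76 days × 1135 litres/day = 86,260 litres at $0.79/litre → $68145.40

$169830.05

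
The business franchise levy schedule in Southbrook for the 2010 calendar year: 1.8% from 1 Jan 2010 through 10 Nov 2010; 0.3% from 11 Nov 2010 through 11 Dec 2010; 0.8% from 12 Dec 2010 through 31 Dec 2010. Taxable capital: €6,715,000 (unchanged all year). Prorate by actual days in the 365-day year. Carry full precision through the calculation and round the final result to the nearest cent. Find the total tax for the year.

€108,635.82

1 Jan – 10 Nov 2010: 314 days at 1.8% → €6,715,000 × 1.8% × 314/365 = €103,981.3151
11 Nov – 11 Dec 2010: 31 days at 0.3% → €6,715,000 × 0.3% × 31/365 = €1,710.9452
12 Dec – 31 Dec 2010: 20 days at 0.8% → €6,715,000 × 0.8% × 20/365 = €2,943.5616
Total = €108,635.8219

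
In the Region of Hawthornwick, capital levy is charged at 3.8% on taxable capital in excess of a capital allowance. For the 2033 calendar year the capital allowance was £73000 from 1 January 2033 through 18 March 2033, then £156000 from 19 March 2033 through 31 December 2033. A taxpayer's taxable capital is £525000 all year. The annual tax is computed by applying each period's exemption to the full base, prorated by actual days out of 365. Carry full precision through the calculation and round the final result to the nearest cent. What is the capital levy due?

1 January – 18 March 2033: 77 days, exemption £73000 → (£525000 − £73000) × 3.8% × 77/365 = £3623.4301
19 March – 31 December 2033: 288 days, exemption £156000 → (£525000 − £156000) × 3.8% × 288/365 = £11063.9342
Total = £14687.3644

£14687.36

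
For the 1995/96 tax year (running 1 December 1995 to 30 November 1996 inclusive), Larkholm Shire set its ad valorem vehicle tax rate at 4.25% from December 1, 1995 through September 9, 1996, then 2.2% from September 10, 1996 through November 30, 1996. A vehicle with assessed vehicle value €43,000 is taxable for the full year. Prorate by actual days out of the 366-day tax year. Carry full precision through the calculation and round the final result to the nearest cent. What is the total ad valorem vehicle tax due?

€1,630.01

December 1, 1995 – September 9, 1996: 284 days at 4.25% → €43,000 × 4.25% × 284/366 = €1,418.0601
September 10 – November 30, 1996: 82 days at 2.2% → €43,000 × 2.2% × 82/366 = €211.9454
Total = €1,630.0055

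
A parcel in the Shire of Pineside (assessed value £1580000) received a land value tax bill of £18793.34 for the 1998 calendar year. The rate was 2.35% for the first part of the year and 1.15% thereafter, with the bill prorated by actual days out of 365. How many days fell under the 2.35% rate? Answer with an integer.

12 days

Let d = days at the first rate; then 365 − d days at the second rate.
£1580000 × [2.35%·d + 1.15%·(365−d)] / 365 = £18793.34
Solving gives d = 12, so the new rate took effect on 13 Jan 1998.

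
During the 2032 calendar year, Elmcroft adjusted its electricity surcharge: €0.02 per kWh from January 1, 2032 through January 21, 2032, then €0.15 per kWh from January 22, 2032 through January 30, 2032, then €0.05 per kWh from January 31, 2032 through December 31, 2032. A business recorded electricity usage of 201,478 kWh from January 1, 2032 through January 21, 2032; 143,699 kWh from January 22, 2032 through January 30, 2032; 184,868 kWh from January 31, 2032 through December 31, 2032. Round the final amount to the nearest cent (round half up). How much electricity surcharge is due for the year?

€34,827.81

January 1 – January 21, 2032: 201,478 kWh at €0.02/kWh → €4,029.56
January 22 – January 30, 2032: 143,699 kWh at €0.15/kWh → €21,554.85
January 31 – December 31, 2032: 184,868 kWh at €0.05/kWh → €9,243.40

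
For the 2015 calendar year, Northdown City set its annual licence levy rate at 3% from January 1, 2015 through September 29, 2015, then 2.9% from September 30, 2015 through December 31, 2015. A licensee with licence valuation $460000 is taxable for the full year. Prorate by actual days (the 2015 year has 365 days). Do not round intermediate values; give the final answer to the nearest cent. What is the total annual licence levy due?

January 1 – September 29, 2015: 272 days at 3% → $460000 × 3% × 272/365 = $10283.8356
September 30 – December 31, 2015: 93 days at 2.9% → $460000 × 2.9% × 93/365 = $3398.9589
Total = $13682.7945

$13682.79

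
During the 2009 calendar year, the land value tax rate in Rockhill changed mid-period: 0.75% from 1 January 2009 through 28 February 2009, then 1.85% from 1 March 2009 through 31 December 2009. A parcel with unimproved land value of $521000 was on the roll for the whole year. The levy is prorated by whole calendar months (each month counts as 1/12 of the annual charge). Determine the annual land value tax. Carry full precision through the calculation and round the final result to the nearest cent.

1 January – 28 February 2009: 2 months at 0.75% → $521000 × 0.75% × 2/12 = $651.2500
1 March – 31 December 2009: 10 months at 1.85% → $521000 × 1.85% × 10/12 = $8032.0833
Total = $8683.3333

$8683.33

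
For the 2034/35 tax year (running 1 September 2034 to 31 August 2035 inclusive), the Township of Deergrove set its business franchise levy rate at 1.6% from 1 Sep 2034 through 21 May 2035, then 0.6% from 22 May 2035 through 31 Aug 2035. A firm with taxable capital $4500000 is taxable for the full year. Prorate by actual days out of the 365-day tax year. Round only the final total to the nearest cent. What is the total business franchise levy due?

1 Sep 2034 – 21 May 2035: 263 days at 1.6% → $4500000 × 1.6% × 263/365 = $51879.4521
22 May – 31 Aug 2035: 102 days at 0.6% → $4500000 × 0.6% × 102/365 = $7545.2055
Total = $59424.6575

$59424.66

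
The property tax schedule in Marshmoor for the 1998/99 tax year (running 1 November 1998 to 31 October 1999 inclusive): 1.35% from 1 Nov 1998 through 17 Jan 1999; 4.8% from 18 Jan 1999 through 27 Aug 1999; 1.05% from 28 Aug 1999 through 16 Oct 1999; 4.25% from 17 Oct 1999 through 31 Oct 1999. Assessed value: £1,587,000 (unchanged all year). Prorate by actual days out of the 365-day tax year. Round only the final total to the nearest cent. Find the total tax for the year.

1 Nov 1998 – 17 Jan 1999: 78 days at 1.35% → £1,587,000 × 1.35% × 78/365 = £4,578.3863
18 Jan – 27 Aug 1999: 222 days at 4.8% → £1,587,000 × 4.8% × 222/365 = £46,331.7041
28 Aug – 16 Oct 1999: 50 days at 1.05% → £1,587,000 × 1.05% × 50/365 = £2,282.6712
17 Oct – 31 Oct 1999: 15 days at 4.25% → £1,587,000 × 4.25% × 15/365 = £2,771.8151
Total = £55,964.5767

£55,964.58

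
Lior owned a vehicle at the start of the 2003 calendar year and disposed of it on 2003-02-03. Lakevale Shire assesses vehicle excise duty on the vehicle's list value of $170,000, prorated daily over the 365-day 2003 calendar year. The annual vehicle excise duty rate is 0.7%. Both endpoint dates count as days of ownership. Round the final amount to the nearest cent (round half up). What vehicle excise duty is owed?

Days held (2003-01-01 to 2003-02-03): 34 out of 365
Tax = $170,000 × 0.7% × 34/365 = $110.8493

$110.85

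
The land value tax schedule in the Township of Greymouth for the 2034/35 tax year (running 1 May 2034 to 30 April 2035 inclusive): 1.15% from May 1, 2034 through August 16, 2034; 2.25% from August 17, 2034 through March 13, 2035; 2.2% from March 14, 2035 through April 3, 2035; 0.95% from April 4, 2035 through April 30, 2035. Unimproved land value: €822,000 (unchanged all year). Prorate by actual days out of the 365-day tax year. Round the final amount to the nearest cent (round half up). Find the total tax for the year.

May 1 – August 16, 2034: 108 days at 1.15% → €822,000 × 1.15% × 108/365 = €2,797.0521
August 17, 2034 – March 13, 2035: 209 days at 2.25% → €822,000 × 2.25% × 209/365 = €10,590.2877
March 14 – April 3, 2035: 21 days at 2.2% → €822,000 × 2.2% × 21/365 = €1,040.4493
April 4 – April 30, 2035: 27 days at 0.95% → €822,000 × 0.95% × 27/365 = €577.6521
Total = €15,005.4411

€15,005.44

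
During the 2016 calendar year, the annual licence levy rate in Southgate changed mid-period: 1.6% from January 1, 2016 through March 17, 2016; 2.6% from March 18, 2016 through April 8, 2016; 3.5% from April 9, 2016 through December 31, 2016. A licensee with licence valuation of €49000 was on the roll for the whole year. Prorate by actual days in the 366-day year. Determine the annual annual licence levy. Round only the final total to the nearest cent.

€1492.63

January 1 – March 17, 2016: 77 days at 1.6% → €49000 × 1.6% × 77/366 = €164.9399
March 18 – April 8, 2016: 22 days at 2.6% → €49000 × 2.6% × 22/366 = €76.5792
April 9 – December 31, 2016: 267 days at 3.5% → €49000 × 3.5% × 267/366 = €1251.1066
Total = €1492.6257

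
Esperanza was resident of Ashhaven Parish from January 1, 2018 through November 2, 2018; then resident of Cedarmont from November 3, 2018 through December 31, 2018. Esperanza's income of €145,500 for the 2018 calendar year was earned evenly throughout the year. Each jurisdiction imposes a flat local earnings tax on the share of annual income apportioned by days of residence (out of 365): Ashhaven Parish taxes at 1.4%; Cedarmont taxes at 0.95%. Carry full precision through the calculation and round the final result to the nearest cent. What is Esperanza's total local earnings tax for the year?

€1,931.16

Ashhaven Parish, January 1 – November 2, 2018: 306 days → €145,500 × 1.4% × 306/365 = €1,707.7315
Cedarmont, November 3 – December 31, 2018: 59 days → €145,500 × 0.95% × 59/365 = €223.4322
Total = €1,931.1637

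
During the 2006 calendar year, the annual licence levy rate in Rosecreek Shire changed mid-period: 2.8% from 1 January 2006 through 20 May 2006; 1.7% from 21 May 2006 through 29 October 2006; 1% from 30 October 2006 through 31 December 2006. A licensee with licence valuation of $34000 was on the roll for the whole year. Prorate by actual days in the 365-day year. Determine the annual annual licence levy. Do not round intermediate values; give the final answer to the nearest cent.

$680.37

1 January – 20 May 2006: 140 days at 2.8% → $34000 × 2.8% × 140/365 = $365.1507
21 May – 29 October 2006: 162 days at 1.7% → $34000 × 1.7% × 162/365 = $256.5370
30 October – 31 December 2006: 63 days at 1% → $34000 × 1% × 63/365 = $58.6849
Total = $680.3726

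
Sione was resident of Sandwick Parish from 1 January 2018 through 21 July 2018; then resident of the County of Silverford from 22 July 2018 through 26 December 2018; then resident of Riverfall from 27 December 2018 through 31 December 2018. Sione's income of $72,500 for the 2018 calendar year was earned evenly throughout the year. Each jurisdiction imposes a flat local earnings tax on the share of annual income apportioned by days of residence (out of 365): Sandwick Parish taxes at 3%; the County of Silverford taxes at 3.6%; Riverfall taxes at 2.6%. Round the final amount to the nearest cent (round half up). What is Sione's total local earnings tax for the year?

$2,359.33

Sandwick Parish, 1 January – 21 July 2018: 202 days → $72,500 × 3% × 202/365 = $1,203.6986
The County of Silverford, 22 July – 26 December 2018: 158 days → $72,500 × 3.6% × 158/365 = $1,129.8082
Riverfall, 27 December – 31 December 2018: 5 days → $72,500 × 2.6% × 5/365 = $25.8219
Total = $2,359.3288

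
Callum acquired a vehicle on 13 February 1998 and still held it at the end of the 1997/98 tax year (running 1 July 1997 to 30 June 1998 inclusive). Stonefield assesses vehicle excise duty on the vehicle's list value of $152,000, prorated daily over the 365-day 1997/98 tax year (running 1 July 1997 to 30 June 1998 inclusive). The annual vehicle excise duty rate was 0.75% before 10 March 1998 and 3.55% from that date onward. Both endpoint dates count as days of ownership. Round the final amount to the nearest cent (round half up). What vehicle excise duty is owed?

$1,748.62

13 February – 9 March 1998: 25 days at 0.75% → $152,000 × 0.75% × 25/365 = $78.0822
10 March – 30 June 1998: 113 days at 3.55% → $152,000 × 3.55% × 113/365 = $1,670.5425
Total = $1,748.6247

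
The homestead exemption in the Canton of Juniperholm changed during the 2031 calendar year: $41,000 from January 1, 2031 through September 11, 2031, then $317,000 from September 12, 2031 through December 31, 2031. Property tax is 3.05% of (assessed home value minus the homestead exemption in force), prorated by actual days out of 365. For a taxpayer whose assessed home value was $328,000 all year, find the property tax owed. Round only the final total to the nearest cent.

$6,193.51

January 1 – September 11, 2031: 254 days, exemption $41,000 → ($328,000 − $41,000) × 3.05% × 254/365 = $6,091.4767
September 12 – December 31, 2031: 111 days, exemption $317,000 → ($328,000 − $317,000) × 3.05% × 111/365 = $102.0288
Total = $6,193.5055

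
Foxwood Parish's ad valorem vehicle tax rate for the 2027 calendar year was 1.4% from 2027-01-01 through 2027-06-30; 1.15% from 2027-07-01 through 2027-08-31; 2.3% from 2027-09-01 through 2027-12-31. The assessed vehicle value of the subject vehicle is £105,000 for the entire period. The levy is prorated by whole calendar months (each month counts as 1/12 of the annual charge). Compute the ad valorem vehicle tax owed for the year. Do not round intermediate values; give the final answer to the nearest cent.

2027-01-01 to 2027-06-30: 6 months at 1.4% → £105,000 × 1.4% × 6/12 = £735.0000
2027-07-01 to 2027-08-31: 2 months at 1.15% → £105,000 × 1.15% × 2/12 = £201.2500
2027-09-01 to 2027-12-31: 4 months at 2.3% → £105,000 × 2.3% × 4/12 = £805.0000
Total = £1,741.2500

£1,741.25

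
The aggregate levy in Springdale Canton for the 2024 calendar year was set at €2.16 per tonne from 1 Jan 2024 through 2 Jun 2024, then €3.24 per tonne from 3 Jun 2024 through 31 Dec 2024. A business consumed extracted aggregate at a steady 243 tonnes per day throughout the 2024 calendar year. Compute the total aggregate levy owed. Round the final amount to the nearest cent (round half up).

1 Jan – 2 Jun 2024: 154 days × 243 tonnes/day = 37,422 tonnes at €2.16/tonne → €80,831.52
3 Jun – 31 Dec 2024: 212 days × 243 tonnes/day = 51,516 tonnes at €3.24/tonne → €166,911.84

€247,743.36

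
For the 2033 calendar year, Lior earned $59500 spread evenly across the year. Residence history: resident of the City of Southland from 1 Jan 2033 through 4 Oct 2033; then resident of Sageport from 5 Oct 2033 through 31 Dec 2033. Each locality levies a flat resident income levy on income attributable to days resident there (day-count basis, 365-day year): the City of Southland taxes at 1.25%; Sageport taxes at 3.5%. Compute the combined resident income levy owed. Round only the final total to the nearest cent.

The City of Southland, 1 Jan – 4 Oct 2033: 277 days → $59500 × 1.25% × 277/365 = $564.4349
Sageport, 5 Oct – 31 Dec 2033: 88 days → $59500 × 3.5% × 88/365 = $502.0822
Total = $1066.5171

$1066.52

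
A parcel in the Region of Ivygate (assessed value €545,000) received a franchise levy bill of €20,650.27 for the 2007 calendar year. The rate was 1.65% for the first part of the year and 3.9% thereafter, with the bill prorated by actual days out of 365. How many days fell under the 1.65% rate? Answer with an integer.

18 days

Let d = days at the first rate; then 365 − d days at the second rate.
€545,000 × [1.65%·d + 3.9%·(365−d)] / 365 = €20,650.27
Solving gives d = 18, so the new rate took effect on 19 January 2007.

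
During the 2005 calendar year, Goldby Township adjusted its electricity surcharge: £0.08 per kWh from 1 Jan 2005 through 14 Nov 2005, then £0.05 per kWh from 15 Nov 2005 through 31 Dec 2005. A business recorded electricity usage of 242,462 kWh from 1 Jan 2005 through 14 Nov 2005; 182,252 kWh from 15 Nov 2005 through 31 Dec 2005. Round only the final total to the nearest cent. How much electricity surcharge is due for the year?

£28,509.56

1 Jan – 14 Nov 2005: 242,462 kWh at £0.08/kWh → £19,396.96
15 Nov – 31 Dec 2005: 182,252 kWh at £0.05/kWh → £9,112.60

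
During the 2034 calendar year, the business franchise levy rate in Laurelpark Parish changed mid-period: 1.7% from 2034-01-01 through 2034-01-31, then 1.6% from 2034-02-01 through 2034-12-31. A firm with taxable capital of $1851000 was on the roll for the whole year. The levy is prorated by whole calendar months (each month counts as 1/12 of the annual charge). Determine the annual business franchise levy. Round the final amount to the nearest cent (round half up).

$29770.25

2034-01-01 to 2034-01-31: 1 month at 1.7% → $1851000 × 1.7% × 1/12 = $2622.2500
2034-02-01 to 2034-12-31: 11 months at 1.6% → $1851000 × 1.6% × 11/12 = $27148.0000
Total = $29770.2500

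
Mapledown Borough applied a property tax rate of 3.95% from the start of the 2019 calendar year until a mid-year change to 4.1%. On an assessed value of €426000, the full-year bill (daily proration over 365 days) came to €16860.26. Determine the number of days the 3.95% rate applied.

Let d = days at the first rate; then 365 − d days at the second rate.
€426000 × [3.95%·d + 4.1%·(365−d)] / 365 = €16860.26
Solving gives d = 346, so the new rate took effect on December 13, 2019.

346 days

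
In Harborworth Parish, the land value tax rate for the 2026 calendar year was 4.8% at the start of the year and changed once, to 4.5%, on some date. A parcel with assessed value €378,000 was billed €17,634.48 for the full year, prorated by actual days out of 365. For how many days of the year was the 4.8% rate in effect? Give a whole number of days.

201 days

Let d = days at the first rate; then 365 − d days at the second rate.
€378,000 × [4.8%·d + 4.5%·(365−d)] / 365 = €17,634.48
Solving gives d = 201, so the new rate took effect on 21 July 2026.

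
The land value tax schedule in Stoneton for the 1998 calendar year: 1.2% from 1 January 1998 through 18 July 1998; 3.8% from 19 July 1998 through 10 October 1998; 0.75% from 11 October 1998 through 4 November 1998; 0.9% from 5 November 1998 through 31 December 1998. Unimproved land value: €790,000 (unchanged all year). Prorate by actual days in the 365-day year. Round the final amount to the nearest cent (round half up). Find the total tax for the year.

1 January – 18 July 1998: 199 days at 1.2% → €790,000 × 1.2% × 199/365 = €5,168.5479
19 July – 10 October 1998: 84 days at 3.8% → €790,000 × 3.8% × 84/365 = €6,908.7123
11 October – 4 November 1998: 25 days at 0.75% → €790,000 × 0.75% × 25/365 = €405.8219
5 November – 31 December 1998: 57 days at 0.9% → €790,000 × 0.9% × 57/365 = €1,110.3288
Total = €13,593.4110

€13,593.41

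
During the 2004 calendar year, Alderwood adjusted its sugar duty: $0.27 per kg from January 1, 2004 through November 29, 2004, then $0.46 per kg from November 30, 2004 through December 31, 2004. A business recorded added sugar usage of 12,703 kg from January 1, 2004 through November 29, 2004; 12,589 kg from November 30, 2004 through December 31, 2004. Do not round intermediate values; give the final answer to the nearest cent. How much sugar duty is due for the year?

$9220.75

January 1 – November 29, 2004: 12,703 kg at $0.27/kg → $3429.81
November 30 – December 31, 2004: 12,589 kg at $0.46/kg → $5790.94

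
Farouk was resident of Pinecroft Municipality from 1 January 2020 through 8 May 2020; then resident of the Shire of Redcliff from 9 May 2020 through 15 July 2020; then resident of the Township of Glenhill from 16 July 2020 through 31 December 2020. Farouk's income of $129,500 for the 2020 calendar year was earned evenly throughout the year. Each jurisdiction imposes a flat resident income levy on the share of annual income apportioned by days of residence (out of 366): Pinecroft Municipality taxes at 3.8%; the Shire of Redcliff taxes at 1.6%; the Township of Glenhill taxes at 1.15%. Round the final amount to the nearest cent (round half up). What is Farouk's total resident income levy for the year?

Pinecroft Municipality, 1 January – 8 May 2020: 129 days → $129,500 × 3.8% × 129/366 = $1,734.4508
The Shire of Redcliff, 9 May – 15 July 2020: 68 days → $129,500 × 1.6% × 68/366 = $384.9617
The Township of Glenhill, 16 July – 31 December 2020: 169 days → $129,500 × 1.15% × 169/366 = $687.6592
Total = $2,807.0717

$2,807.07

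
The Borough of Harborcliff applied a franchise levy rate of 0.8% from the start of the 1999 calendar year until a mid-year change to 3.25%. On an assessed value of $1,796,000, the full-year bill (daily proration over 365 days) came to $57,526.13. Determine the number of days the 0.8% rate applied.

7 days

Let d = days at the first rate; then 365 − d days at the second rate.
$1,796,000 × [0.8%·d + 3.25%·(365−d)] / 365 = $57,526.13
Solving gives d = 7, so the new rate took effect on 8 Jan 1999.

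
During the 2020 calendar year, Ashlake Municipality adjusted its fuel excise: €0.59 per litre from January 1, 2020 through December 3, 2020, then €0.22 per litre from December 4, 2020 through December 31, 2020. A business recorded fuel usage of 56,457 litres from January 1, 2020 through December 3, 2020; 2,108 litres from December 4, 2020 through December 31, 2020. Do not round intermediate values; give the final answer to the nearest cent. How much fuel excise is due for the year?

January 1 – December 3, 2020: 56,457 litres at €0.59/litre → €33,309.63
December 4 – December 31, 2020: 2,108 litres at €0.22/litre → €463.76

€33,773.39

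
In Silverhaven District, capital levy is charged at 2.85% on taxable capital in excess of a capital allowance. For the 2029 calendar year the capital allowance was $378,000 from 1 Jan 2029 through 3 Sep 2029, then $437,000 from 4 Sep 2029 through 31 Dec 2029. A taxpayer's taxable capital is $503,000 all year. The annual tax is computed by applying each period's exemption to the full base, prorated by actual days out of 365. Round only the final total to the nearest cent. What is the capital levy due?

$3,014.28

1 Jan – 3 Sep 2029: 246 days, exemption $378,000 → ($503,000 − $378,000) × 2.85% × 246/365 = $2,401.0274
4 Sep – 31 Dec 2029: 119 days, exemption $437,000 → ($503,000 − $437,000) × 2.85% × 119/365 = $613.2575
Total = $3,014.2849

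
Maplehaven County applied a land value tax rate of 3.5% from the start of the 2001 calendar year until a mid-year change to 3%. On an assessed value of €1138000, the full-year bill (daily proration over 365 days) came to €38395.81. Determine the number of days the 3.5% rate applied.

Let d = days at the first rate; then 365 − d days at the second rate.
€1138000 × [3.5%·d + 3%·(365−d)] / 365 = €38395.81
Solving gives d = 273, so the new rate took effect on 1 Oct 2001.

273 days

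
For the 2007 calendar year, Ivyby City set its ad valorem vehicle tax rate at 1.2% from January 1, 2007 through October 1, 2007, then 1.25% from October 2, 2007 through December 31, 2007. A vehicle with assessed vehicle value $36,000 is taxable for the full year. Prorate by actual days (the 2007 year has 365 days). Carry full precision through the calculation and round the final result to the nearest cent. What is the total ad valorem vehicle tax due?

January 1 – October 1, 2007: 274 days at 1.2% → $36,000 × 1.2% × 274/365 = $324.2959
October 2 – December 31, 2007: 91 days at 1.25% → $36,000 × 1.25% × 91/365 = $112.1918
Total = $436.4877

$436.49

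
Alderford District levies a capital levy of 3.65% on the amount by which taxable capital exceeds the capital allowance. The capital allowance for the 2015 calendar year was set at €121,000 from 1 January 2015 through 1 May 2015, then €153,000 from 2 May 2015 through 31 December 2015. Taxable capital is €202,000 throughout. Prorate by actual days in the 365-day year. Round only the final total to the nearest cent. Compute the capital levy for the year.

€2,175.70

1 January – 1 May 2015: 121 days, exemption €121,000 → (€202,000 − €121,000) × 3.65% × 121/365 = €980.1000
2 May – 31 December 2015: 244 days, exemption €153,000 → (€202,000 − €153,000) × 3.65% × 244/365 = €1,195.6000
Total = €2,175.7000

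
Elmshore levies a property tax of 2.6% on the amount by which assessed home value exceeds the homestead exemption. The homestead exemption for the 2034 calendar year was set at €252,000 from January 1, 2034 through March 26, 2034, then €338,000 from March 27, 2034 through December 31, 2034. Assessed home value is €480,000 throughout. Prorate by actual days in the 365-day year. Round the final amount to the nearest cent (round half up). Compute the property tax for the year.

€4,212.71

January 1 – March 26, 2034: 85 days, exemption €252,000 → (€480,000 − €252,000) × 2.6% × 85/365 = €1,380.4932
March 27 – December 31, 2034: 280 days, exemption €338,000 → (€480,000 − €338,000) × 2.6% × 280/365 = €2,832.2192
Total = €4,212.7123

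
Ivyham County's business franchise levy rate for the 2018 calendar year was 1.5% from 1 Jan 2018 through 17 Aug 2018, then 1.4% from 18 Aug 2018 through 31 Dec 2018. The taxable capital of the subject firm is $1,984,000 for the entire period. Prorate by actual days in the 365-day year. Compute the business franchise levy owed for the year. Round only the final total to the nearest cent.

1 Jan – 17 Aug 2018: 229 days at 1.5% → $1,984,000 × 1.5% × 229/365 = $18,671.3425
18 Aug – 31 Dec 2018: 136 days at 1.4% → $1,984,000 × 1.4% × 136/365 = $10,349.4137
Total = $29,020.7562

$29,020.76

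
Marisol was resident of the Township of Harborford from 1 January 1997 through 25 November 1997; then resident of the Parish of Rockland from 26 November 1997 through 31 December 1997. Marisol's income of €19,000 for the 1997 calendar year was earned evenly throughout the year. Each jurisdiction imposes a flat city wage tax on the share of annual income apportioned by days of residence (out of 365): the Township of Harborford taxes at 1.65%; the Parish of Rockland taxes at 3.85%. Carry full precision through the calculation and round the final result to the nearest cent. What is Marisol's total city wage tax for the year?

The Township of Harborford, 1 January – 25 November 1997: 329 days → €19,000 × 1.65% × 329/365 = €282.5795
The Parish of Rockland, 26 November – 31 December 1997: 36 days → €19,000 × 3.85% × 36/365 = €72.1479
Total = €354.7274

€354.73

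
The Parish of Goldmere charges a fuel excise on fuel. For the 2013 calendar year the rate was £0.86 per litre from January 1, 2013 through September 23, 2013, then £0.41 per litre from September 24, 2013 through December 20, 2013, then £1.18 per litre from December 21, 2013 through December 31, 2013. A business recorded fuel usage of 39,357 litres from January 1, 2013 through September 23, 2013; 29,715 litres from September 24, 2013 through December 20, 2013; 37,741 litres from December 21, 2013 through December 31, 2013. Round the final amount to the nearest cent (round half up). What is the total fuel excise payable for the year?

January 1 – September 23, 2013: 39,357 litres at £0.86/litre → £33847.02
September 24 – December 20, 2013: 29,715 litres at £0.41/litre → £12183.15
December 21 – December 31, 2013: 37,741 litres at £1.18/litre → £44534.38

£90564.55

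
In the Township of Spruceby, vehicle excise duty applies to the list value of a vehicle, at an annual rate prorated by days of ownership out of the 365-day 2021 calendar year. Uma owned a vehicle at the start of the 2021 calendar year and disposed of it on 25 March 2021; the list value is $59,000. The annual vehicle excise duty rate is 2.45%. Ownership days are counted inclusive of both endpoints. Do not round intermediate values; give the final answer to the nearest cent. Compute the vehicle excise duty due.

Days held (1 January – 25 March 2021): 84 out of 365
Tax = $59,000 × 2.45% × 84/365 = $332.6630

$332.66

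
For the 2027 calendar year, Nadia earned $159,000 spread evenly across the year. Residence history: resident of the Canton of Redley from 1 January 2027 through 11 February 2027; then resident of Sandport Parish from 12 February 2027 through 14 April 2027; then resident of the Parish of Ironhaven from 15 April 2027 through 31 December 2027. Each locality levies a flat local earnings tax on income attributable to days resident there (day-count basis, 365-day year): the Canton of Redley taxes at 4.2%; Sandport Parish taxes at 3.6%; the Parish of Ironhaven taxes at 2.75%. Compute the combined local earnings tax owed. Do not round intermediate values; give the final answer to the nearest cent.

$4,867.36

The Canton of Redley, 1 January – 11 February 2027: 42 days → $159,000 × 4.2% × 42/365 = $768.4274
Sandport Parish, 12 February – 14 April 2027: 62 days → $159,000 × 3.6% × 62/365 = $972.2959
The Parish of Ironhaven, 15 April – 31 December 2027: 261 days → $159,000 × 2.75% × 261/365 = $3,126.6370
Total = $4,867.3603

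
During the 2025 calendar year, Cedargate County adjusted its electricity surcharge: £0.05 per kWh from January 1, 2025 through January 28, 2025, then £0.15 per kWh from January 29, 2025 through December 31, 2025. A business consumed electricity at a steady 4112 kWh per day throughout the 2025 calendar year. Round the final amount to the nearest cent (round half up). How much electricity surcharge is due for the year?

January 1 – January 28, 2025: 28 days × 4112 kWh/day = 115,136 kWh at £0.05/kWh → £5,756.80
January 29 – December 31, 2025: 337 days × 4112 kWh/day = 1,385,744 kWh at £0.15/kWh → £207,861.60

£213,618.40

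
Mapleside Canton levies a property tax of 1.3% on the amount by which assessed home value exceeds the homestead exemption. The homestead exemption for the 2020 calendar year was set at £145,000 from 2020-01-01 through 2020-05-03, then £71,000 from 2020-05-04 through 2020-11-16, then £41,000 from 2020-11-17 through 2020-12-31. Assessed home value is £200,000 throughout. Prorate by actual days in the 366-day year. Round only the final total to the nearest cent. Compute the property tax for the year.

2020-01-01 to 2020-05-03: 124 days, exemption £145,000 → (£200,000 − £145,000) × 1.3% × 124/366 = £242.2404
2020-05-04 to 2020-11-16: 197 days, exemption £71,000 → (£200,000 − £71,000) × 1.3% × 197/366 = £902.6475
2020-11-17 to 2020-12-31: 45 days, exemption £41,000 → (£200,000 − £41,000) × 1.3% × 45/366 = £254.1393
Total = £1,399.0273

£1,399.03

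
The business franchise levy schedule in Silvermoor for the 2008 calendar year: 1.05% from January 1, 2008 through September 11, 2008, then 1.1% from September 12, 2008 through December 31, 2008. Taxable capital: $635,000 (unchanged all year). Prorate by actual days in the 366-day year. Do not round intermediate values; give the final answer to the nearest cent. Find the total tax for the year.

January 1 – September 11, 2008: 255 days at 1.05% → $635,000 × 1.05% × 255/366 = $4,645.3893
September 12 – December 31, 2008: 111 days at 1.1% → $635,000 × 1.1% × 111/366 = $2,118.4016
Total = $6,763.7910

$6,763.79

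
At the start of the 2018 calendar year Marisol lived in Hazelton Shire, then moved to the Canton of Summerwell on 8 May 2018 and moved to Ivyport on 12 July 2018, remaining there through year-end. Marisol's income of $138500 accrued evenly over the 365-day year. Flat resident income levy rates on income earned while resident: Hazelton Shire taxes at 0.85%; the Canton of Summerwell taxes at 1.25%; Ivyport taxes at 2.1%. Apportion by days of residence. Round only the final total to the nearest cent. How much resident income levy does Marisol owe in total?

Hazelton Shire, 1 January – 7 May 2018: 127 days → $138500 × 0.85% × 127/365 = $409.6185
The Canton of Summerwell, 8 May – 11 July 2018: 65 days → $138500 × 1.25% × 65/365 = $308.3048
Ivyport, 12 July – 31 December 2018: 173 days → $138500 × 2.1% × 173/365 = $1378.5493
Total = $2096.4726

$2096.47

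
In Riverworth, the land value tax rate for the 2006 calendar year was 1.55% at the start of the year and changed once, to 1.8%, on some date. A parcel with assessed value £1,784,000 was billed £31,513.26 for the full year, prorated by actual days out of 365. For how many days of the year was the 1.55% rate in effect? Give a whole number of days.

49 days

Let d = days at the first rate; then 365 − d days at the second rate.
£1,784,000 × [1.55%·d + 1.8%·(365−d)] / 365 = £31,513.26
Solving gives d = 49, so the new rate took effect on 19 Feb 2006.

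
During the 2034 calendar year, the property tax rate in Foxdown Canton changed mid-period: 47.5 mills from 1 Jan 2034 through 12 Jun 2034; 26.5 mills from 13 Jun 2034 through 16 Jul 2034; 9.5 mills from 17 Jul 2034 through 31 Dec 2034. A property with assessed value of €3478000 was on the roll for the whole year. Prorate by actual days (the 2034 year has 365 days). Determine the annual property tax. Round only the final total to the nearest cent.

€97569.81

1 Jan – 12 Jun 2034: 163 days at 47.5 mills → €3478000 × 4.75% × 163/365 = €73776.4795
13 Jun – 16 Jul 2034: 34 days at 26.5 mills → €3478000 × 2.65% × 34/365 = €8585.4192
17 Jul – 31 Dec 2034: 168 days at 9.5 mills → €3478000 × 0.95% × 168/365 = €15207.9123
Total = €97569.8110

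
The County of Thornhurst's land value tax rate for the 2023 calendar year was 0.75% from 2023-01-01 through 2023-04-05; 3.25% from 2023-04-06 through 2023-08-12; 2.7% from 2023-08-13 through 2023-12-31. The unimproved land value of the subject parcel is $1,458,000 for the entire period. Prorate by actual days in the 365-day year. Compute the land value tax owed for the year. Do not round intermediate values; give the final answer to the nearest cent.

2023-01-01 to 2023-04-05: 95 days at 0.75% → $1,458,000 × 0.75% × 95/365 = $2,846.0959
2023-04-06 to 2023-08-12: 129 days at 3.25% → $1,458,000 × 3.25% × 129/365 = $16,747.0274
2023-08-13 to 2023-12-31: 141 days at 2.7% → $1,458,000 × 2.7% × 141/365 = $15,207.1397
Total = $34,800.2630

$34,800.26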